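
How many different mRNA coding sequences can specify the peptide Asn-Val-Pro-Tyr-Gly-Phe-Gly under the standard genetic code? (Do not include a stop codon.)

Asn: 2 codons.
Val: 4 codons.
Pro: 4 codons.
Tyr: 2 codons.
Gly: 4 codons.
Phe: 2 codons.
Gly: 4 codons.
2 × 4 × 4 × 2 × 4 × 2 × 4 = 2048.

2048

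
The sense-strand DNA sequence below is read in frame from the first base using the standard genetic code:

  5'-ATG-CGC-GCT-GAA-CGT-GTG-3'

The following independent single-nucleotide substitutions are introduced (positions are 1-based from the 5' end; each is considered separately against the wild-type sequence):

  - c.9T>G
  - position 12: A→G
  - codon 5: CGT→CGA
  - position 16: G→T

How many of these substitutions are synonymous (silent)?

Codon 3: GCT (Ala) → GCG (Ala) — synonymous.
Codon 4: GAA (Glu) → GAG (Glu) — synonymous.
Codon 5: CGT (Arg) → CGA (Arg) — synonymous.
Codon 6: GTG (Val) → TTG (Leu) — missense.
Synonymous: 3 of 4.

3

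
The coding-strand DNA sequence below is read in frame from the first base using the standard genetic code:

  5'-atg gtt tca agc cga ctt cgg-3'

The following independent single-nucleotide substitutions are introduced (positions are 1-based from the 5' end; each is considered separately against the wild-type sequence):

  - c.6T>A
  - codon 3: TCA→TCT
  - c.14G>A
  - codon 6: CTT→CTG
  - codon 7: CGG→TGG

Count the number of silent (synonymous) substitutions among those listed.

Codon 2: GTT (Val) → GTA (Val) — synonymous.
Codon 3: TCA (Ser) → TCT (Ser) — synonymous.
Codon 5: CGA (Arg) → CAA (Gln) — missense.
Codon 6: CTT (Leu) → CTG (Leu) — synonymous.
Codon 7: CGG (Arg) → TGG (Trp) — missense.
Synonymous: 3 of 5.

3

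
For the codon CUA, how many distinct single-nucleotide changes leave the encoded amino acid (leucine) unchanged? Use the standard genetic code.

Position 1: UUA → 1 synonymous.
Position 2: none → 0 synonymous.
Position 3: CUU, CUC, CUG → 3 synonymous.
Total: 1 + 0 + 3 = 4.

4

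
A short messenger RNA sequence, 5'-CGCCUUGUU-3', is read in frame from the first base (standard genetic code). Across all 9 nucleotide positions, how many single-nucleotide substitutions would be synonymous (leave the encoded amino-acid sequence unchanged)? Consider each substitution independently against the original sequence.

9

Codon 1 (CGC, Arg): 3 synonymous substitutions.
Codon 2 (CUU, Leu): 3 synonymous substitutions.
Codon 3 (GUU, Val): 3 synonymous substitutions.
Total: 3 + 3 + 3 = 9.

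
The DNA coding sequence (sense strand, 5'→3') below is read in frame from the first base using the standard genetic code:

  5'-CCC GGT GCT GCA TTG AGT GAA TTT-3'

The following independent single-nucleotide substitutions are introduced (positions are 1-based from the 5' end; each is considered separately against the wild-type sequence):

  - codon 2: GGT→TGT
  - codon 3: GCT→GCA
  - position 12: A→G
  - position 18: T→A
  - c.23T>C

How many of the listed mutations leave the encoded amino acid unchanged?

Codon 2: GGT (Gly) → TGT (Cys) — missense.
Codon 3: GCT (Ala) → GCA (Ala) — synonymous.
Codon 4: GCA (Ala) → GCG (Ala) — synonymous.
Codon 6: AGT (Ser) → AGA (Arg) — missense.
Codon 8: TTT (Phe) → TCT (Ser) — missense.
Synonymous: 2 of 5.

2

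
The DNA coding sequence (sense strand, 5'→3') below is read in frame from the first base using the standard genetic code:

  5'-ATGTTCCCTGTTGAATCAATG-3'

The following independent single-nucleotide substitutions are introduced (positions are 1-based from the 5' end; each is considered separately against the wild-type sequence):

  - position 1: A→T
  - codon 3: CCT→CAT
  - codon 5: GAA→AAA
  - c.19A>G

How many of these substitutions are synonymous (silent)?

Codon 1: ATG (Met) → TTG (Leu) — missense.
Codon 3: CCT (Pro) → CAT (His) — missense.
Codon 5: GAA (Glu) → AAA (Lys) — missense.
Codon 7: ATG (Met) → GTG (Val) — missense.
Synonymous: 0 of 4.

0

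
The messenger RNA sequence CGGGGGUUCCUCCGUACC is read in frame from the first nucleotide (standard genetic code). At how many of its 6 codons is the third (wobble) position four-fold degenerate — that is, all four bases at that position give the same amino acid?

Codon 1 CGG (Arg): third position 4-fold.
Codon 2 GGG (Gly): third position 4-fold.
Codon 3 UUC (Phe): third position 2-fold.
Codon 4 CUC (Leu): third position 4-fold.
Codon 5 CGU (Arg): third position 4-fold.
Codon 6 ACC (Thr): third position 4-fold.
Four-fold degenerate third positions: 5.

5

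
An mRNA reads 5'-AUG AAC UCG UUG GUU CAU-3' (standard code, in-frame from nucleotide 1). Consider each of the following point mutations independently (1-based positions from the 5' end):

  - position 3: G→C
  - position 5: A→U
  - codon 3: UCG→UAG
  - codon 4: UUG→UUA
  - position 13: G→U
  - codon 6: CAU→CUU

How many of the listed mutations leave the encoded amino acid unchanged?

1

Codon 1: AUG (Met) → AUC (Ile) — missense.
Codon 2: AAC (Asn) → AUC (Ile) — missense.
Codon 3: UCG (Ser) → UAG (Stop) — nonsense.
Codon 4: UUG (Leu) → UUA (Leu) — synonymous.
Codon 5: GUU (Val) → UUU (Phe) — missense.
Codon 6: CAU (His) → CUU (Leu) — missense.
Synonymous: 1 of 6.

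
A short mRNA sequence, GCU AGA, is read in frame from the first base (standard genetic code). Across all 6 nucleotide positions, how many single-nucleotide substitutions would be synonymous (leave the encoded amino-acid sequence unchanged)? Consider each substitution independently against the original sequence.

5

Codon 1 (GCU, Ala): 3 synonymous substitutions.
Codon 2 (AGA, Arg): 2 synonymous substitutions.
Total: 3 + 2 = 5.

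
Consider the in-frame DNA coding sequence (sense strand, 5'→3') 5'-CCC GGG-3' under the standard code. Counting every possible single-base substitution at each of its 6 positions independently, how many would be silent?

Codon 1 (CCC, Pro): 3 synonymous substitutions.
Codon 2 (GGG, Gly): 3 synonymous substitutions.
Total: 3 + 3 = 6.

6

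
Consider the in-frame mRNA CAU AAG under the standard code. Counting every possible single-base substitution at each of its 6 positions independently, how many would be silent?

Codon 1 (CAU, His): 1 synonymous substitution.
Codon 2 (AAG, Lys): 1 synonymous substitution.
Total: 1 + 1 = 2.

2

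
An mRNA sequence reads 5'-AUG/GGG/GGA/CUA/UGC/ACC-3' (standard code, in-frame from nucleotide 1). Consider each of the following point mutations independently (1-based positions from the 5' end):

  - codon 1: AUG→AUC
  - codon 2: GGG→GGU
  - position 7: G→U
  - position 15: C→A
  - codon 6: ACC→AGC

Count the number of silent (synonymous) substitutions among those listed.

1

Codon 1: AUG (Met) → AUC (Ile) — missense.
Codon 2: GGG (Gly) → GGU (Gly) — synonymous.
Codon 3: GGA (Gly) → UGA (Stop) — nonsense.
Codon 5: UGC (Cys) → UGA (Stop) — nonsense.
Codon 6: ACC (Thr) → AGC (Ser) — missense.
Synonymous: 1 of 5.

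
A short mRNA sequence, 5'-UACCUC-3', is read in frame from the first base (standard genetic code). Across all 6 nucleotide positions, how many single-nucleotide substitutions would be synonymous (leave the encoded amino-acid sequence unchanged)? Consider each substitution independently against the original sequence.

Codon 1 (UAC, Tyr): 1 synonymous substitution.
Codon 2 (CUC, Leu): 3 synonymous substitutions.
Total: 1 + 3 = 4.

4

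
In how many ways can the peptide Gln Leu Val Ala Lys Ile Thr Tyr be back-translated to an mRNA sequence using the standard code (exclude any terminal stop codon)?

9216

Gln: 2 codons.
Leu: 6 codons.
Val: 4 codons.
Ala: 4 codons.
Lys: 2 codons.
Ile: 3 codons.
Thr: 4 codons.
Tyr: 2 codons.
2 × 6 × 4 × 4 × 2 × 3 × 4 × 2 = 9216.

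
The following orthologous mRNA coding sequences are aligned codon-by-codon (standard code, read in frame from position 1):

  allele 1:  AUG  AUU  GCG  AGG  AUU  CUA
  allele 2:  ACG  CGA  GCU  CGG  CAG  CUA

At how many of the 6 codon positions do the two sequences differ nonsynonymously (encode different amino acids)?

Codon 1: AUG Met / ACG Thr — nonsynonymous.
Codon 2: AUU Ile / CGA Arg — nonsynonymous.
Codon 3: GCG Ala / GCU Ala — synonymous.
Codon 4: AGG Arg / CGG Arg — synonymous.
Codon 5: AUU Ile / CAG Gln — nonsynonymous.
Codon 6: CUA Leu / CUA Leu — identical.
Nonsynonymous differences: 3.

3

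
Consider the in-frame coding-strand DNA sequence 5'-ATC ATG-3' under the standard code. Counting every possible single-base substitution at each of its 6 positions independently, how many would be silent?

2

Codon 1 (ATC, Ile): 2 synonymous substitutions.
Codon 2 (ATG, Met): 0 synonymous substitutions.
Total: 2 + 0 = 2.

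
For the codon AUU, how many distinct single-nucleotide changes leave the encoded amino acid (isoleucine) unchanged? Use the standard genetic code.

2

Position 1: none → 0 synonymous.
Position 2: none → 0 synonymous.
Position 3: AUC, AUA → 2 synonymous.
Total: 0 + 0 + 2 = 2.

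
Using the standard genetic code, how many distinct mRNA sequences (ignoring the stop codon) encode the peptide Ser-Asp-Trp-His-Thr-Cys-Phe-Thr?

Ser: 6 codons.
Asp: 2 codons.
Trp: 1 codon.
His: 2 codons.
Thr: 4 codons.
Cys: 2 codons.
Phe: 2 codons.
Thr: 4 codons.
6 × 2 × 1 × 2 × 4 × 2 × 2 × 4 = 1536.

1536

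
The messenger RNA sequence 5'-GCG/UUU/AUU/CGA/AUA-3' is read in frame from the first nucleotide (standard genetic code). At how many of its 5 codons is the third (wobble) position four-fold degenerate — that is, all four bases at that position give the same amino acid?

2

Codon 1 GCG (Ala): third position 4-fold.
Codon 2 UUU (Phe): third position 2-fold.
Codon 3 AUU (Ile): third position 3-fold.
Codon 4 CGA (Arg): third position 4-fold.
Codon 5 AUA (Ile): third position 3-fold.
Four-fold degenerate third positions: 2.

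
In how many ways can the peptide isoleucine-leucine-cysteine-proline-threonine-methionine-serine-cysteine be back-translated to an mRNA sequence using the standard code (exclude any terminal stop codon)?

Ile: 3 codons.
Leu: 6 codons.
Cys: 2 codons.
Pro: 4 codons.
Thr: 4 codons.
Met: 1 codon.
Ser: 6 codons.
Cys: 2 codons.
3 × 6 × 2 × 4 × 4 × 1 × 6 × 2 = 6912.

6912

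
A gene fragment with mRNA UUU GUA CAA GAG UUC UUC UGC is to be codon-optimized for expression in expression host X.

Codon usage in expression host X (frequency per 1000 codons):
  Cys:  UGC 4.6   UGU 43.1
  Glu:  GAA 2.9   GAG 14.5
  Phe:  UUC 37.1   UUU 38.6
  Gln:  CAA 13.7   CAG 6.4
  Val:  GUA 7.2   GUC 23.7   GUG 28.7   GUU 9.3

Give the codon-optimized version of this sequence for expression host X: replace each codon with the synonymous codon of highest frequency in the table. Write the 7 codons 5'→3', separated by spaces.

UUU GUG CAA GAG UUU UUU UGU

Codon 1 (Phe): best is UUU at 38.6.
Codon 2 (Val): best is GUG at 28.7.
Codon 3 (Gln): best is CAA at 13.7.
Codon 4 (Glu): best is GAG at 14.5.
Codon 5 (Phe): best is UUU at 38.6.
Codon 6 (Phe): best is UUU at 38.6.
Codon 7 (Cys): best is UGU at 43.1.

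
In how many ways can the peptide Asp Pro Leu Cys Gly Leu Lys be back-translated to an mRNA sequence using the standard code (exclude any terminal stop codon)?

Asp: 2 codons.
Pro: 4 codons.
Leu: 6 codons.
Cys: 2 codons.
Gly: 4 codons.
Leu: 6 codons.
Lys: 2 codons.
2 × 4 × 6 × 2 × 4 × 6 × 2 = 4608.

4608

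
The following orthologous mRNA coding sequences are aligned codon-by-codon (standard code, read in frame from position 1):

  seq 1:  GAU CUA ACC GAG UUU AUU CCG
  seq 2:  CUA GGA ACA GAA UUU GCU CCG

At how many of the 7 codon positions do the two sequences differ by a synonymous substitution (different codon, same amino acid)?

2

Codon 1: GAU Asp / CUA Leu — nonsynonymous.
Codon 2: CUA Leu / GGA Gly — nonsynonymous.
Codon 3: ACC Thr / ACA Thr — synonymous.
Codon 4: GAG Glu / GAA Glu — synonymous.
Codon 5: UUU Phe / UUU Phe — identical.
Codon 6: AUU Ile / GCU Ala — nonsynonymous.
Codon 7: CCG Pro / CCG Pro — identical.
Synonymous differences: 2.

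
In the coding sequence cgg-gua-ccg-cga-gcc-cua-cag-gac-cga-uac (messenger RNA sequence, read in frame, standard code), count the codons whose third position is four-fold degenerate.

7

Codon 1 CGG (Arg): third position 4-fold.
Codon 2 GUA (Val): third position 4-fold.
Codon 3 CCG (Pro): third position 4-fold.
Codon 4 CGA (Arg): third position 4-fold.
Codon 5 GCC (Ala): third position 4-fold.
Codon 6 CUA (Leu): third position 4-fold.
Codon 7 CAG (Gln): third position 2-fold.
Codon 8 GAC (Asp): third position 2-fold.
Codon 9 CGA (Arg): third position 4-fold.
Codon 10 UAC (Tyr): third position 2-fold.
Four-fold degenerate third positions: 7.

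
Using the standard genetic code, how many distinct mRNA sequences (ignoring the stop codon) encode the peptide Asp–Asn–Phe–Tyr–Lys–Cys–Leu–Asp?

768

Asp: 2 codons.
Asn: 2 codons.
Phe: 2 codons.
Tyr: 2 codons.
Lys: 2 codons.
Cys: 2 codons.
Leu: 6 codons.
Asp: 2 codons.
2 × 2 × 2 × 2 × 2 × 2 × 6 × 2 = 768.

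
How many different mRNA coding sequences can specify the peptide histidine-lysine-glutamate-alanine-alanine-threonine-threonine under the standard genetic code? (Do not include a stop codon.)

His: 2 codons.
Lys: 2 codons.
Glu: 2 codons.
Ala: 4 codons.
Ala: 4 codons.
Thr: 4 codons.
Thr: 4 codons.
2 × 2 × 2 × 4 × 4 × 4 × 4 = 2048.

2048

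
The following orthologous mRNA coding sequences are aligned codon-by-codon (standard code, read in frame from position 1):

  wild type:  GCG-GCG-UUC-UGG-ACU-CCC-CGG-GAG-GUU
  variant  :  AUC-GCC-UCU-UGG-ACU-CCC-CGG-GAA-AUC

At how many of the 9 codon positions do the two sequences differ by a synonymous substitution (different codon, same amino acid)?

2

Codon 1: GCG Ala / AUC Ile — nonsynonymous.
Codon 2: GCG Ala / GCC Ala — synonymous.
Codon 3: UUC Phe / UCU Ser — nonsynonymous.
Codon 4: UGG Trp / UGG Trp — identical.
Codon 5: ACU Thr / ACU Thr — identical.
Codon 6: CCC Pro / CCC Pro — identical.
Codon 7: CGG Arg / CGG Arg — identical.
Codon 8: GAG Glu / GAA Glu — synonymous.
Codon 9: GUU Val / AUC Ile — nonsynonymous.
Synonymous differences: 2.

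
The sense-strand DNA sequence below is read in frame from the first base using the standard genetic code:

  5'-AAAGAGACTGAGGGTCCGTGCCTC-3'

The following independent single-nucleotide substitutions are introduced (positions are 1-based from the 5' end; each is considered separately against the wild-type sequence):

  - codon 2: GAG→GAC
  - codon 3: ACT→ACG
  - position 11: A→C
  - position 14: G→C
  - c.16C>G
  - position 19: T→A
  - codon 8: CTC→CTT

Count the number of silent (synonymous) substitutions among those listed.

2

Codon 2: GAG (Glu) → GAC (Asp) — missense.
Codon 3: ACT (Thr) → ACG (Thr) — synonymous.
Codon 4: GAG (Glu) → GCG (Ala) — missense.
Codon 5: GGT (Gly) → GCT (Ala) — missense.
Codon 6: CCG (Pro) → GCG (Ala) — missense.
Codon 7: TGC (Cys) → AGC (Ser) — missense.
Codon 8: CTC (Leu) → CTT (Leu) — synonymous.
Synonymous: 2 of 7.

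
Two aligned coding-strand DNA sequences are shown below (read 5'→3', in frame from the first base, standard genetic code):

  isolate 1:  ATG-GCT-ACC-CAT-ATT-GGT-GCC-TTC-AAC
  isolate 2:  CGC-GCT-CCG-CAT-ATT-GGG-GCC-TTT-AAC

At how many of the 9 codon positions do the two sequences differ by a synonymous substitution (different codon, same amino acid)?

2

Codon 1: ATG Met / CGC Arg — nonsynonymous.
Codon 2: GCT Ala / GCT Ala — identical.
Codon 3: ACC Thr / CCG Pro — nonsynonymous.
Codon 4: CAT His / CAT His — identical.
Codon 5: ATT Ile / ATT Ile — identical.
Codon 6: GGT Gly / GGG Gly — synonymous.
Codon 7: GCC Ala / GCC Ala — identical.
Codon 8: TTC Phe / TTT Phe — synonymous.
Codon 9: AAC Asn / AAC Asn — identical.
Synonymous differences: 2.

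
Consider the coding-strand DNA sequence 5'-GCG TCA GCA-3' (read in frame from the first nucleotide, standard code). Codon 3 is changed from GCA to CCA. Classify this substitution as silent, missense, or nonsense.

missense

Position 7 falls in codon 3: GCA → Ala.
After the substitution the codon is CCA → Pro.
Ala ≠ Pro, so this is a missense mutation.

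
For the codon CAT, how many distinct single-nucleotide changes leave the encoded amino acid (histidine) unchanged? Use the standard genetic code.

Position 1: none → 0 synonymous.
Position 2: none → 0 synonymous.
Position 3: CAC → 1 synonymous.
Total: 0 + 0 + 1 = 1.

1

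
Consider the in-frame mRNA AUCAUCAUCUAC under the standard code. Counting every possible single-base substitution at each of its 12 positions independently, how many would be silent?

Codon 1 (AUC, Ile): 2 synonymous substitutions.
Codon 2 (AUC, Ile): 2 synonymous substitutions.
Codon 3 (AUC, Ile): 2 synonymous substitutions.
Codon 4 (UAC, Tyr): 1 synonymous substitution.
Total: 2 + 2 + 2 + 1 = 7.

7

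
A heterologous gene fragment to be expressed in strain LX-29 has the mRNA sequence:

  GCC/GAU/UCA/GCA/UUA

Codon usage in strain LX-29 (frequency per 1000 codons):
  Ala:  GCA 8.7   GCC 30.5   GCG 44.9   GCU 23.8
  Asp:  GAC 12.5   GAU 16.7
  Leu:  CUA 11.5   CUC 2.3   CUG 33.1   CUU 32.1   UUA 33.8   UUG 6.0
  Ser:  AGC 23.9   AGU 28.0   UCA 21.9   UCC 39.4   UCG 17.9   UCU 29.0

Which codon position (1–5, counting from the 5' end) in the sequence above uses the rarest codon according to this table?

4

Codon 1 GCC (Ala): 30.5 per 1000.
Codon 2 GAU (Asp): 16.7 per 1000.
Codon 3 UCA (Ser): 21.9 per 1000.
Codon 4 GCA (Ala): 8.7 per 1000.
Codon 5 UUA (Leu): 33.8 per 1000.
Lowest frequency is 8.7 at codon 4.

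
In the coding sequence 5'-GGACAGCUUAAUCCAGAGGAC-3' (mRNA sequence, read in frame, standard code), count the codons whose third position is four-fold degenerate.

3

Codon 1 GGA (Gly): third position 4-fold.
Codon 2 CAG (Gln): third position 2-fold.
Codon 3 CUU (Leu): third position 4-fold.
Codon 4 AAU (Asn): third position 2-fold.
Codon 5 CCA (Pro): third position 4-fold.
Codon 6 GAG (Glu): third position 2-fold.
Codon 7 GAC (Asp): third position 2-fold.
Four-fold degenerate third positions: 3.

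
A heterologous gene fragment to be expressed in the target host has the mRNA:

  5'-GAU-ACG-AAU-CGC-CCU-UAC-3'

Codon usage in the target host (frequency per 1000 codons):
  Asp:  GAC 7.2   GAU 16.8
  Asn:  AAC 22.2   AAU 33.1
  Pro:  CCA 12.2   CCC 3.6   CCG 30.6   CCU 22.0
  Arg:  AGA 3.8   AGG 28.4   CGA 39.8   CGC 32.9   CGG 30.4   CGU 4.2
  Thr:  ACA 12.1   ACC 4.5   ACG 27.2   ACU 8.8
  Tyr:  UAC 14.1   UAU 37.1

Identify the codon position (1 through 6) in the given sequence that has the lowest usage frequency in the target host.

Codon 1 GAU (Asp): 16.8 per 1000.
Codon 2 ACG (Thr): 27.2 per 1000.
Codon 3 AAU (Asn): 33.1 per 1000.
Codon 4 CGC (Arg): 32.9 per 1000.
Codon 5 CCU (Pro): 22.0 per 1000.
Codon 6 UAC (Tyr): 14.1 per 1000.
Lowest frequency is 14.1 at codon 6.

6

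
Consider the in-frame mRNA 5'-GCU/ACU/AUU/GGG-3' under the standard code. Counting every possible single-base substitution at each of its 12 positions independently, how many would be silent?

Codon 1 (GCU, Ala): 3 synonymous substitutions.
Codon 2 (ACU, Thr): 3 synonymous substitutions.
Codon 3 (AUU, Ile): 2 synonymous substitutions.
Codon 4 (GGG, Gly): 3 synonymous substitutions.
Total: 3 + 3 + 2 + 3 = 11.

11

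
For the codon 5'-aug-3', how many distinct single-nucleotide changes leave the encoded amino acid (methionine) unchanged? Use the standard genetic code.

0

Position 1: none → 0 synonymous.
Position 2: none → 0 synonymous.
Position 3: none → 0 synonymous.
Total: 0 + 0 + 0 = 0.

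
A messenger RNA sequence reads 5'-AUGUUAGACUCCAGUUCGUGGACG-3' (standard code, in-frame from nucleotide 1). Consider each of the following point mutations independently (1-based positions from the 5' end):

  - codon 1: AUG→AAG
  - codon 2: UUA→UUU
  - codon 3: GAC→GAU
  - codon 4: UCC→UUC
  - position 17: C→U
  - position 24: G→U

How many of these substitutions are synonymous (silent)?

2

Codon 1: AUG (Met) → AAG (Lys) — missense.
Codon 2: UUA (Leu) → UUU (Phe) — missense.
Codon 3: GAC (Asp) → GAU (Asp) — synonymous.
Codon 4: UCC (Ser) → UUC (Phe) — missense.
Codon 6: UCG (Ser) → UUG (Leu) — missense.
Codon 8: ACG (Thr) → ACU (Thr) — synonymous.
Synonymous: 2 of 6.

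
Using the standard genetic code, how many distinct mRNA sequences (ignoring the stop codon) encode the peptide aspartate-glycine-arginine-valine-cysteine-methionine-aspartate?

Asp: 2 codons.
Gly: 4 codons.
Arg: 6 codons.
Val: 4 codons.
Cys: 2 codons.
Met: 1 codon.
Asp: 2 codons.
2 × 4 × 6 × 4 × 2 × 1 × 2 = 768.

768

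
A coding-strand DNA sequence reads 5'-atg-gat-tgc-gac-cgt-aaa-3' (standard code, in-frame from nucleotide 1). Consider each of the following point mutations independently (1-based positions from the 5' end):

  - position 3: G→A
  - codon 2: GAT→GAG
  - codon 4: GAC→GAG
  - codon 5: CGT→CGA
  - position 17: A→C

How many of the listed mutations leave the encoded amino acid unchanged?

Codon 1: ATG (Met) → ATA (Ile) — missense.
Codon 2: GAT (Asp) → GAG (Glu) — missense.
Codon 4: GAC (Asp) → GAG (Glu) — missense.
Codon 5: CGT (Arg) → CGA (Arg) — synonymous.
Codon 6: AAA (Lys) → ACA (Thr) — missense.
Synonymous: 1 of 5.

1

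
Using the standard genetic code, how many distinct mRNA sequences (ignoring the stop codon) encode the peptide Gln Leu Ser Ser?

432

Gln: 2 codons.
Leu: 6 codons.
Ser: 6 codons.
Ser: 6 codons.
2 × 6 × 6 × 6 = 432.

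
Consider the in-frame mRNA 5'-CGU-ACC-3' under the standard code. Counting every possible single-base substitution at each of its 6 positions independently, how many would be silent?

6

Codon 1 (CGU, Arg): 3 synonymous substitutions.
Codon 2 (ACC, Thr): 3 synonymous substitutions.
Total: 3 + 3 = 6.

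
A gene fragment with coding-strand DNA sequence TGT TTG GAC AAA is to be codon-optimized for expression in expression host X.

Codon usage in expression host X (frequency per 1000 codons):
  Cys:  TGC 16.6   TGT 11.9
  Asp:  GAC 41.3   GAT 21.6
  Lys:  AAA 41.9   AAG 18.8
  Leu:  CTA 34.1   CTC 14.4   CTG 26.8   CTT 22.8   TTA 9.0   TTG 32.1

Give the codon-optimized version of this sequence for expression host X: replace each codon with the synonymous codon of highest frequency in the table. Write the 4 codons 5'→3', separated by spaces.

Codon 1 (Cys): best is TGC at 16.6.
Codon 2 (Leu): best is CTA at 34.1.
Codon 3 (Asp): best is GAC at 41.3.
Codon 4 (Lys): best is AAA at 41.9.

TGC CTA GAC AAA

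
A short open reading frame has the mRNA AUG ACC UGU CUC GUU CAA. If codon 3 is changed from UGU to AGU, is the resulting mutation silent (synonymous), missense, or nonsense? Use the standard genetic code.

missense

Position 7 falls in codon 3: UGU → Cys.
After the substitution the codon is AGU → Ser.
Cys ≠ Ser, so this is a missense mutation.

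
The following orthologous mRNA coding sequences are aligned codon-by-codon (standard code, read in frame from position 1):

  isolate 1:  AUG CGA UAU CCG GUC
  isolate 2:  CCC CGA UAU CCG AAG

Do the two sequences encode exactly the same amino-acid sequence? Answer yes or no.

no

Codon 1: AUG Met / CCC Pro — nonsynonymous.
Codon 2: CGA Arg / CGA Arg — identical.
Codon 3: UAU Tyr / UAU Tyr — identical.
Codon 4: CCG Pro / CCG Pro — identical.
Codon 5: GUC Val / AAG Lys — nonsynonymous.
Nonsynonymous differences: 2 → different protein.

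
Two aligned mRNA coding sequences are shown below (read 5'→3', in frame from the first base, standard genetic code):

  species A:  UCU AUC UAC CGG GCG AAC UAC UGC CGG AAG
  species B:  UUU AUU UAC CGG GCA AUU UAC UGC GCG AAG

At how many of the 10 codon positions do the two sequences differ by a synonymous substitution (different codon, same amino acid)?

2

Codon 1: UCU Ser / UUU Phe — nonsynonymous.
Codon 2: AUC Ile / AUU Ile — synonymous.
Codon 3: UAC Tyr / UAC Tyr — identical.
Codon 4: CGG Arg / CGG Arg — identical.
Codon 5: GCG Ala / GCA Ala — synonymous.
Codon 6: AAC Asn / AUU Ile — nonsynonymous.
Codon 7: UAC Tyr / UAC Tyr — identical.
Codon 8: UGC Cys / UGC Cys — identical.
Codon 9: CGG Arg / GCG Ala — nonsynonymous.
Codon 10: AAG Lys / AAG Lys — identical.
Synonymous differences: 2.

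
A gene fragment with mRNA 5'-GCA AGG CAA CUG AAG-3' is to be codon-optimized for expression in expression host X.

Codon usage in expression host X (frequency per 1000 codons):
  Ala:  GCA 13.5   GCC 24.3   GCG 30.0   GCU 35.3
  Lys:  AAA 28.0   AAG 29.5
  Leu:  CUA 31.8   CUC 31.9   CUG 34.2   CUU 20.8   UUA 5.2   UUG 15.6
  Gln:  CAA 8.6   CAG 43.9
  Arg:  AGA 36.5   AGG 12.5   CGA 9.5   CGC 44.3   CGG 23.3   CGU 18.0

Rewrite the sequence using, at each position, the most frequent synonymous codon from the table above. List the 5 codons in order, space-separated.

Codon 1 (Ala): best is GCU at 35.3.
Codon 2 (Arg): best is CGC at 44.3.
Codon 3 (Gln): best is CAG at 43.9.
Codon 4 (Leu): best is CUG at 34.2.
Codon 5 (Lys): best is AAG at 29.5.

GCU CGC CAG CUG AAG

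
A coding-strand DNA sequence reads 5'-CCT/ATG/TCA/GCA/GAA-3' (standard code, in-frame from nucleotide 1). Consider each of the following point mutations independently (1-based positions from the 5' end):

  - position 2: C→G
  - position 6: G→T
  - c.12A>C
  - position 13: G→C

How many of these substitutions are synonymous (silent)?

Codon 1: CCT (Pro) → CGT (Arg) — missense.
Codon 2: ATG (Met) → ATT (Ile) — missense.
Codon 4: GCA (Ala) → GCC (Ala) — synonymous.
Codon 5: GAA (Glu) → CAA (Gln) — missense.
Synonymous: 1 of 4.

1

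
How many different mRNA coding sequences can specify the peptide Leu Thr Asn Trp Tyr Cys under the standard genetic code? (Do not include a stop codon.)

Leu: 6 codons.
Thr: 4 codons.
Asn: 2 codons.
Trp: 1 codon.
Tyr: 2 codons.
Cys: 2 codons.
6 × 4 × 2 × 1 × 2 × 2 = 192.

192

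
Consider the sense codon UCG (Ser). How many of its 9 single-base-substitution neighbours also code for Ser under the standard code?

Position 1: none → 0 synonymous.
Position 2: none → 0 synonymous.
Position 3: UCU, UCC, UCA → 3 synonymous.
Total: 0 + 0 + 3 = 3.

3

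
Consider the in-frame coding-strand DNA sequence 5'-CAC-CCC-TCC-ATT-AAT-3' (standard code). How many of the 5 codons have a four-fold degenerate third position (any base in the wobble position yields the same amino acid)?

2

Codon 1 CAC (His): third position 2-fold.
Codon 2 CCC (Pro): third position 4-fold.
Codon 3 TCC (Ser): third position 4-fold.
Codon 4 ATT (Ile): third position 3-fold.
Codon 5 AAT (Asn): third position 2-fold.
Four-fold degenerate third positions: 2.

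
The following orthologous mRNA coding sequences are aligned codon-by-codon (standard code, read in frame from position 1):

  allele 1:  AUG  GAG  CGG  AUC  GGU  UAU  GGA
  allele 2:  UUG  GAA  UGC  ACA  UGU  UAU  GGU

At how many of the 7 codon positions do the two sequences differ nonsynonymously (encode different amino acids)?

Codon 1: AUG Met / UUG Leu — nonsynonymous.
Codon 2: GAG Glu / GAA Glu — synonymous.
Codon 3: CGG Arg / UGC Cys — nonsynonymous.
Codon 4: AUC Ile / ACA Thr — nonsynonymous.
Codon 5: GGU Gly / UGU Cys — nonsynonymous.
Codon 6: UAU Tyr / UAU Tyr — identical.
Codon 7: GGA Gly / GGU Gly — synonymous.
Nonsynonymous differences: 4.

4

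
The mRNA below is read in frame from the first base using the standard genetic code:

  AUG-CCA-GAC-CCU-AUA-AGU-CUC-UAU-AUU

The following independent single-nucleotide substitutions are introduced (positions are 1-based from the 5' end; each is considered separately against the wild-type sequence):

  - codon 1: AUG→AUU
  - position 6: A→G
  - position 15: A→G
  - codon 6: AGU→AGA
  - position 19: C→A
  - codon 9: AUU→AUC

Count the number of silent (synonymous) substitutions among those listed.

2

Codon 1: AUG (Met) → AUU (Ile) — missense.
Codon 2: CCA (Pro) → CCG (Pro) — synonymous.
Codon 5: AUA (Ile) → AUG (Met) — missense.
Codon 6: AGU (Ser) → AGA (Arg) — missense.
Codon 7: CUC (Leu) → AUC (Ile) — missense.
Codon 9: AUU (Ile) → AUC (Ile) — synonymous.
Synonymous: 2 of 6.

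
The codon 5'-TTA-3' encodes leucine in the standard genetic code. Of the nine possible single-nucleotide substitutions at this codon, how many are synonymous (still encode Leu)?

2

Position 1: CTA → 1 synonymous.
Position 2: none → 0 synonymous.
Position 3: TTG → 1 synonymous.
Total: 1 + 0 + 1 = 2.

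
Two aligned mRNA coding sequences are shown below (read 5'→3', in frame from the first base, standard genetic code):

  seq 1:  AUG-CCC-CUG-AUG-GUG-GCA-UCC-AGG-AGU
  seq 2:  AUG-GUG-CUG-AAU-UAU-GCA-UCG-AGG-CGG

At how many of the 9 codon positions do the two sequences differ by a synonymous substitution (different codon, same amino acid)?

1

Codon 1: AUG Met / AUG Met — identical.
Codon 2: CCC Pro / GUG Val — nonsynonymous.
Codon 3: CUG Leu / CUG Leu — identical.
Codon 4: AUG Met / AAU Asn — nonsynonymous.
Codon 5: GUG Val / UAU Tyr — nonsynonymous.
Codon 6: GCA Ala / GCA Ala — identical.
Codon 7: UCC Ser / UCG Ser — synonymous.
Codon 8: AGG Arg / AGG Arg — identical.
Codon 9: AGU Ser / CGG Arg — nonsynonymous.
Synonymous differences: 1.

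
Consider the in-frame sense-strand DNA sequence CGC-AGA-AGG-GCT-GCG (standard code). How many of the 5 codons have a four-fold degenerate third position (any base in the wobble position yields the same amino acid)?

3

Codon 1 CGC (Arg): third position 4-fold.
Codon 2 AGA (Arg): third position 2-fold.
Codon 3 AGG (Arg): third position 2-fold.
Codon 4 GCT (Ala): third position 4-fold.
Codon 5 GCG (Ala): third position 4-fold.
Four-fold degenerate third positions: 3.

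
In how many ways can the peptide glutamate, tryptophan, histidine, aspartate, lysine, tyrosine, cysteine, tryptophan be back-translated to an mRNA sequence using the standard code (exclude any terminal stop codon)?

64

Glu: 2 codons.
Trp: 1 codon.
His: 2 codons.
Asp: 2 codons.
Lys: 2 codons.
Tyr: 2 codons.
Cys: 2 codons.
Trp: 1 codon.
2 × 1 × 2 × 2 × 2 × 2 × 2 × 1 = 64.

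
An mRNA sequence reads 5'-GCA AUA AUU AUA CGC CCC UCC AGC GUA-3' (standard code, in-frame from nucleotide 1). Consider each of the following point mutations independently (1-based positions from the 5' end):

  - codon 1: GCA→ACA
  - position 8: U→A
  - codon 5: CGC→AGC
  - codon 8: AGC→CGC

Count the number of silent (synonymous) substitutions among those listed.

0

Codon 1: GCA (Ala) → ACA (Thr) — missense.
Codon 3: AUU (Ile) → AAU (Asn) — missense.
Codon 5: CGC (Arg) → AGC (Ser) — missense.
Codon 8: AGC (Ser) → CGC (Arg) — missense.
Synonymous: 0 of 4.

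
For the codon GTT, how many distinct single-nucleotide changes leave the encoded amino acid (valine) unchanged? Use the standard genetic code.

3

Position 1: none → 0 synonymous.
Position 2: none → 0 synonymous.
Position 3: GTC, GTA, GTG → 3 synonymous.
Total: 0 + 0 + 3 = 3.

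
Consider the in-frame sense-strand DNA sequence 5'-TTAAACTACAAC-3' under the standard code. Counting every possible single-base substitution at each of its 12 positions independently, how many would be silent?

5

Codon 1 (TTA, Leu): 2 synonymous substitutions.
Codon 2 (AAC, Asn): 1 synonymous substitution.
Codon 3 (TAC, Tyr): 1 synonymous substitution.
Codon 4 (AAC, Asn): 1 synonymous substitution.
Total: 2 + 1 + 1 + 1 = 5.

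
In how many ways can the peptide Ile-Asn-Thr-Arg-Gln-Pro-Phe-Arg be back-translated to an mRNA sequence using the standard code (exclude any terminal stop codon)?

Ile: 3 codons.
Asn: 2 codons.
Thr: 4 codons.
Arg: 6 codons.
Gln: 2 codons.
Pro: 4 codons.
Phe: 2 codons.
Arg: 6 codons.
3 × 2 × 4 × 6 × 2 × 4 × 2 × 6 = 13824.

13824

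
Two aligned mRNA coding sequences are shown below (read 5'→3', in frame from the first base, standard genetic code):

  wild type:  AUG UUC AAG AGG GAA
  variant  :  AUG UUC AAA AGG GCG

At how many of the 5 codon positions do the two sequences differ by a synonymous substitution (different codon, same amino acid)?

1

Codon 1: AUG Met / AUG Met — identical.
Codon 2: UUC Phe / UUC Phe — identical.
Codon 3: AAG Lys / AAA Lys — synonymous.
Codon 4: AGG Arg / AGG Arg — identical.
Codon 5: GAA Glu / GCG Ala — nonsynonymous.
Synonymous differences: 1.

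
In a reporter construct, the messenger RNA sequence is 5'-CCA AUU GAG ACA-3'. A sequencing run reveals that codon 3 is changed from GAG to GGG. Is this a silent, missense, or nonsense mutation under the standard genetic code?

missense

Position 8 falls in codon 3: GAG → Glu.
After the substitution the codon is GGG → Gly.
Glu ≠ Gly, so this is a missense mutation.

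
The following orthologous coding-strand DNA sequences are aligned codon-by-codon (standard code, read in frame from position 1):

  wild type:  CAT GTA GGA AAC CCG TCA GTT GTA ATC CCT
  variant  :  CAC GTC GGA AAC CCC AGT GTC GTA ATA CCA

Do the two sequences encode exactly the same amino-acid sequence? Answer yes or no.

yes

Codon 1: CAT His / CAC His — synonymous.
Codon 2: GTA Val / GTC Val — synonymous.
Codon 3: GGA Gly / GGA Gly — identical.
Codon 4: AAC Asn / AAC Asn — identical.
Codon 5: CCG Pro / CCC Pro — synonymous.
Codon 6: TCA Ser / AGT Ser — synonymous.
Codon 7: GTT Val / GTC Val — synonymous.
Codon 8: GTA Val / GTA Val — identical.
Codon 9: ATC Ile / ATA Ile — synonymous.
Codon 10: CCT Pro / CCA Pro — synonymous.
Nonsynonymous differences: 0 → same protein.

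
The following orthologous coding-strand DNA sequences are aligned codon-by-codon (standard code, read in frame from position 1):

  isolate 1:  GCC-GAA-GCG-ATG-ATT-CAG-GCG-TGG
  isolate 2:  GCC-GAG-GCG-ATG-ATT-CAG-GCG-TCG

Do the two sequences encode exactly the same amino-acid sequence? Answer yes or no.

Codon 1: GCC Ala / GCC Ala — identical.
Codon 2: GAA Glu / GAG Glu — synonymous.
Codon 3: GCG Ala / GCG Ala — identical.
Codon 4: ATG Met / ATG Met — identical.
Codon 5: ATT Ile / ATT Ile — identical.
Codon 6: CAG Gln / CAG Gln — identical.
Codon 7: GCG Ala / GCG Ala — identical.
Codon 8: TGG Trp / TCG Ser — nonsynonymous.
Nonsynonymous differences: 1 → different protein.

no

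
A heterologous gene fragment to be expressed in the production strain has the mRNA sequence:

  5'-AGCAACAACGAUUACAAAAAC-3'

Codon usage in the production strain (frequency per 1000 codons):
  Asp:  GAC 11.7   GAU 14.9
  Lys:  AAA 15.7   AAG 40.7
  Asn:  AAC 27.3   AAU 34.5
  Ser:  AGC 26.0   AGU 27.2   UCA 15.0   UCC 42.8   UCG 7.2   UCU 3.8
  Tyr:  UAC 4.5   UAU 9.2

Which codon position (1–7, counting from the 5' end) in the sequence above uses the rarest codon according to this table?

5

Codon 1 AGC (Ser): 26.0 per 1000.
Codon 2 AAC (Asn): 27.3 per 1000.
Codon 3 AAC (Asn): 27.3 per 1000.
Codon 4 GAU (Asp): 14.9 per 1000.
Codon 5 UAC (Tyr): 4.5 per 1000.
Codon 6 AAA (Lys): 15.7 per 1000.
Codon 7 AAC (Asn): 27.3 per 1000.
Lowest frequency is 4.5 at codon 5.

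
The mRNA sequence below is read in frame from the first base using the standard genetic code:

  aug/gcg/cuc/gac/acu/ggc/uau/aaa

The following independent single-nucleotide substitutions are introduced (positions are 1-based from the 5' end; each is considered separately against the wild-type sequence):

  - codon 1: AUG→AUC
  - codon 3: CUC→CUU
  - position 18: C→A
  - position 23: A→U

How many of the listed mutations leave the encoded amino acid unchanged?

2

Codon 1: AUG (Met) → AUC (Ile) — missense.
Codon 3: CUC (Leu) → CUU (Leu) — synonymous.
Codon 6: GGC (Gly) → GGA (Gly) — synonymous.
Codon 8: AAA (Lys) → AUA (Ile) — missense.
Synonymous: 2 of 4.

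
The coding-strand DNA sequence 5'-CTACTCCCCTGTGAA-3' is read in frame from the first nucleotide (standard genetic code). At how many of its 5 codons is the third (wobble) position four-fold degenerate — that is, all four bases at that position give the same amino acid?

3

Codon 1 CTA (Leu): third position 4-fold.
Codon 2 CTC (Leu): third position 4-fold.
Codon 3 CCC (Pro): third position 4-fold.
Codon 4 TGT (Cys): third position 2-fold.
Codon 5 GAA (Glu): third position 2-fold.
Four-fold degenerate third positions: 3.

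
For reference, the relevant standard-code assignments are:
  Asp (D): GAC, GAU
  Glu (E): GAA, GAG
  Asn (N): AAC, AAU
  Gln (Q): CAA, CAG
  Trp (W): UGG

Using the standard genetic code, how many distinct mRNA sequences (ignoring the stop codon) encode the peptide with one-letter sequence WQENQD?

Trp: 1 codon.
Gln: 2 codons.
Glu: 2 codons.
Asn: 2 codons.
Gln: 2 codons.
Asp: 2 codons.
1 × 2 × 2 × 2 × 2 × 2 = 32.

32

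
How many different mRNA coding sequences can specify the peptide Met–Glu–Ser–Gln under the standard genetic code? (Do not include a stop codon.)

Met: 1 codon.
Glu: 2 codons.
Ser: 6 codons.
Gln: 2 codons.
1 × 2 × 6 × 2 = 24.

24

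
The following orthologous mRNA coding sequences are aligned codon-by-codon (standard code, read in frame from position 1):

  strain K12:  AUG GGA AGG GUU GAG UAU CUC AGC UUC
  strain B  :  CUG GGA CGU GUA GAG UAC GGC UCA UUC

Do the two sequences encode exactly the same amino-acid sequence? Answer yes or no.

Codon 1: AUG Met / CUG Leu — nonsynonymous.
Codon 2: GGA Gly / GGA Gly — identical.
Codon 3: AGG Arg / CGU Arg — synonymous.
Codon 4: GUU Val / GUA Val — synonymous.
Codon 5: GAG Glu / GAG Glu — identical.
Codon 6: UAU Tyr / UAC Tyr — synonymous.
Codon 7: CUC Leu / GGC Gly — nonsynonymous.
Codon 8: AGC Ser / UCA Ser — synonymous.
Codon 9: UUC Phe / UUC Phe — identical.
Nonsynonymous differences: 2 → different protein.

no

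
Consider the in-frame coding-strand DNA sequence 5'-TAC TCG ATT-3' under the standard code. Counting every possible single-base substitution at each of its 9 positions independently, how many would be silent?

Codon 1 (TAC, Tyr): 1 synonymous substitution.
Codon 2 (TCG, Ser): 3 synonymous substitutions.
Codon 3 (ATT, Ile): 2 synonymous substitutions.
Total: 1 + 3 + 2 = 6.

6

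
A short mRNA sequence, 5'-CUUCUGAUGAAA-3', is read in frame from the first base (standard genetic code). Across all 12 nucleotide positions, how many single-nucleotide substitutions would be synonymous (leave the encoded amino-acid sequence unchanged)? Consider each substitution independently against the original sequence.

8

Codon 1 (CUU, Leu): 3 synonymous substitutions.
Codon 2 (CUG, Leu): 4 synonymous substitutions.
Codon 3 (AUG, Met): 0 synonymous substitutions.
Codon 4 (AAA, Lys): 1 synonymous substitution.
Total: 3 + 4 + 0 + 1 = 8.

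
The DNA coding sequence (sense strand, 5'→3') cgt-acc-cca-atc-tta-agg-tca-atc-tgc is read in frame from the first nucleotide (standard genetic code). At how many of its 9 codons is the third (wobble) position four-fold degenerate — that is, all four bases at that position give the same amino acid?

Codon 1 CGT (Arg): third position 4-fold.
Codon 2 ACC (Thr): third position 4-fold.
Codon 3 CCA (Pro): third position 4-fold.
Codon 4 ATC (Ile): third position 3-fold.
Codon 5 TTA (Leu): third position 2-fold.
Codon 6 AGG (Arg): third position 2-fold.
Codon 7 TCA (Ser): third position 4-fold.
Codon 8 ATC (Ile): third position 3-fold.
Codon 9 TGC (Cys): third position 2-fold.
Four-fold degenerate third positions: 4.

4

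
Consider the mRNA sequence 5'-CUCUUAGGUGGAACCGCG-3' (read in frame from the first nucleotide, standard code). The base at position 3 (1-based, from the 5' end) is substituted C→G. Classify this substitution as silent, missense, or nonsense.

silent

Position 3 falls in codon 1: CUC → Leu.
After the substitution the codon is CUG → Leu.
Both encode Leu, so the change is synonymous.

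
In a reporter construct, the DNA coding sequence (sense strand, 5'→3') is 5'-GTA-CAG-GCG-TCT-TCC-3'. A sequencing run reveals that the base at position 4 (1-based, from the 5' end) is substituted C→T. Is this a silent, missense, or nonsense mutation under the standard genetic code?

nonsense

Position 4 falls in codon 2: CAG → Gln.
After the substitution the codon is TAG → Stop.
The new codon is a stop codon, so this is a nonsense mutation.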